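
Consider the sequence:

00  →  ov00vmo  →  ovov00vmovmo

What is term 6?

Every step adds ov to the front and vmo to the end of the previous string.
From ovov00vmovmo, 3 further steps: ovov00vmovmo → ovovov00vmovmovmo → ovovovov00vmovmovmovmo → (answer).

ovovovovov00vmovmovmovmovmo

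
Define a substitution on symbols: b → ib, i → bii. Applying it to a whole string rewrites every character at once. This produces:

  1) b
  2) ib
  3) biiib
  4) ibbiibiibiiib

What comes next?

Applying the rule to each of the 13 symbols of ibbiibiibiiib gives the pieces bii ib ib bii bii ib bii bii ib bii bii bii ib, which concatenate to the answer.

biiibibbiibiiibbiibiiibbiibiibiiib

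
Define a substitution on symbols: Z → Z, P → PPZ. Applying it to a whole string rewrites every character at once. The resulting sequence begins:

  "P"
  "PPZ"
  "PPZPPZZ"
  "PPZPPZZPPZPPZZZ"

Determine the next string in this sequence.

Replace each of the 15 characters of PPZPPZZPPZPPZZZ in place — PPZ PPZ Z PPZ PPZ Z Z PPZ PPZ Z PPZ PPZ Z Z Z — and concatenate.

PPZPPZZPPZPPZZZPPZPPZZPPZPPZZZZ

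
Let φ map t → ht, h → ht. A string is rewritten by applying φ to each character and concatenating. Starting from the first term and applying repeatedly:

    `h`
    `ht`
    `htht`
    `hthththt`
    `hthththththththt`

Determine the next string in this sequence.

hthththththththththththththththt

φ(hthththththththt) expands symbol-by-symbol to ht ht ht ht ht ht ht ht ht ht ht ht ht ht ht ht; joining the 16 pieces gives the next term.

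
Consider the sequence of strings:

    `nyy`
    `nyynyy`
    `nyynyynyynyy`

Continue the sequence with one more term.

nyynyynyynyynyynyynyynyy

Every step duplicates the string.
So the next term is two copies of nyynyynyynyy.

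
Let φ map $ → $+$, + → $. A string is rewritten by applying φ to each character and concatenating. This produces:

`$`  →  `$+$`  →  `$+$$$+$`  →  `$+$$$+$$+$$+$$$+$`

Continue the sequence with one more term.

Applying the rule to each of the 17 symbols of $+$$$+$$+$$+$$$+$ gives the pieces $+$ $ $+$ $+$ $+$ $ $+$ $+$ $ $+$ $+$ $ $+$ $+$ $+$ $ $+$, which concatenate to the answer.

$+$$$+$$+$$+$$$+$$+$$$+$$+$$$+$$+$$+$$$+$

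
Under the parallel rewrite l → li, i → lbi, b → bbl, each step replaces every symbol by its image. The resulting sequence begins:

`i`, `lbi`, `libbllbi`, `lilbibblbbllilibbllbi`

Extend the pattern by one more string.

lilbilibbllbibblbbllibblbbllililbililbibblbbllilibbllbi

Replace each of the 21 characters of lilbibblbbllilibbllbi in place — li lbi li bbl lbi bbl bbl li bbl bbl li li lbi li lbi bbl bbl li li bbl lbi — and concatenate.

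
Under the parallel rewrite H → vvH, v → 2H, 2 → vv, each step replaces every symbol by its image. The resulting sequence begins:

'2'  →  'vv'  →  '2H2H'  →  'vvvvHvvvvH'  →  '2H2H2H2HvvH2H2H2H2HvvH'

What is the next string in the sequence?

Rewriting the 22 symbols of 2H2H2H2HvvH2H2H2H2HvvH one by one yields vv vvH vv vvH vv vvH vv vvH 2H 2H vvH vv vvH vv vvH vv vvH vv vvH 2H 2H vvH; concatenated:

vvvvHvvvvHvvvvHvvvvH2H2HvvHvvvvHvvvvHvvvvHvvvvH2H2HvvH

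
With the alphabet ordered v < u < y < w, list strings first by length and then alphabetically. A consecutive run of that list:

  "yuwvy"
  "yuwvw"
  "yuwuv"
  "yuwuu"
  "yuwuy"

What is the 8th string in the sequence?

Advancing 3 positions from yuwuy through yuwuy → yuwuw → yuwyv reaches term 8.

yuwyu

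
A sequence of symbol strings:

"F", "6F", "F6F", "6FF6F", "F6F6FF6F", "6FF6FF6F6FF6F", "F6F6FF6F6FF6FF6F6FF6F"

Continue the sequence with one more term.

6FF6FF6F6FF6FF6F6FF6F6FF6FF6F6FF6F

From term 3 onward, concatenate the second-to-last term with the last: F·6F = F6F, 6F·F6F = 6FF6F, …
So term 8 is 6FF6FF6F6FF6F·F6F6FF6F6FF6FF6F6FF6F.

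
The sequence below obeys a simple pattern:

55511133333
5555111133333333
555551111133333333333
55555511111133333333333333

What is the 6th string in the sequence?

555555551111111133333333333333333333

The n-th term is n+2 5's then n+2 1's then 3n+2 3's (n = 1, 2, …).
Setting n = 6 gives 8, 8, 20 characters in each block.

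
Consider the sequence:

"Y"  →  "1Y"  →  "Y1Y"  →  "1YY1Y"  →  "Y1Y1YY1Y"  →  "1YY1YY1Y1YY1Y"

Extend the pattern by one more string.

This is a Fibonacci-style word recurrence s(k) = s(k−2)·s(k−1): e.g. Y·1Y = Y1Y.
Continuing: Y1Y1YY1Y · 1YY1YY1Y1YY1Y gives term 7.

Y1Y1YY1Y1YY1YY1Y1YY1Y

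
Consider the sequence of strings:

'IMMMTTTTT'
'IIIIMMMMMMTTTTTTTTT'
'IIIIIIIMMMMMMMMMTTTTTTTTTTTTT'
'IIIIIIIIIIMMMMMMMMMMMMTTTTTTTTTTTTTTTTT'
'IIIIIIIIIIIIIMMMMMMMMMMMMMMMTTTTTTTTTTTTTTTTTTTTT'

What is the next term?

Reading off run lengths: I runs 1, 4, 7, 10, 13; M runs 3, 6, 9, 12, 15; T runs 5, 9, 13, 17, 21 — each is linear in n (n = 1, 2, …).
Setting n = 6 gives 16, 18, 25 characters in each block.

IIIIIIIIIIIIIIIIMMMMMMMMMMMMMMMMMMTTTTTTTTTTTTTTTTTTTTTTTTT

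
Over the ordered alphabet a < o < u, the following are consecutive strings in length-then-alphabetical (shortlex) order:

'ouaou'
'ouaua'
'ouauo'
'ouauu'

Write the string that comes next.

Treat ouauu as a base-3 numeral over the given alphabet and add one, carrying through any trailing u's.

ouoaa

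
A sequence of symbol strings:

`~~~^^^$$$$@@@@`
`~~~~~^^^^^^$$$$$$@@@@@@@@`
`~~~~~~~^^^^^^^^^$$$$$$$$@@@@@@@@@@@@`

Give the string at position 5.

Term n consists of 2n+1 ~'s, followed by 3n ^'s, followed by 2n+2 $'s, followed by 4n @'s (n = 1, 2, …).
Setting n = 5 gives 11, 15, 12, 20 characters in each block.

~~~~~~~~~~~^^^^^^^^^^^^^^^$$$$$$$$$$$$@@@@@@@@@@@@@@@@@@@@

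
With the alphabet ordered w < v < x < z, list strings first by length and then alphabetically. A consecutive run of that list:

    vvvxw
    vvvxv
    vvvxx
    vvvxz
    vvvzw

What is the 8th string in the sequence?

Advancing 3 positions from vvvzw through vvvzw → vvvzv → vvvzx reaches term 8.

vvvzz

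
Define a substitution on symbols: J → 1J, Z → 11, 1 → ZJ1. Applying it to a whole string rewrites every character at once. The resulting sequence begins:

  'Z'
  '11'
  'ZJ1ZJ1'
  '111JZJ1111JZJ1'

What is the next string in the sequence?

ZJ1ZJ1ZJ11J111JZJ1ZJ1ZJ1ZJ11J111JZJ1

Applying the rule to each of the 14 symbols of 111JZJ1111JZJ1 gives the pieces ZJ1 ZJ1 ZJ1 1J 11 1J ZJ1 ZJ1 ZJ1 ZJ1 1J 11 1J ZJ1, which concatenate to the answer.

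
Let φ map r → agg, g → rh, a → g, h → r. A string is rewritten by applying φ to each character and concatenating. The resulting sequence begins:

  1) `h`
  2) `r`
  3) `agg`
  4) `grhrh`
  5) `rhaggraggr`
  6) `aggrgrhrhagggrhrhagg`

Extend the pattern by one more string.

grhrhaggrhaggraggrgrhrhrhaggraggrgrhrh

φ(aggrgrhrhagggrhrhagg) expands symbol-by-symbol to g rh rh agg rh agg r agg r g rh rh rh agg r agg r g rh rh; joining the 20 pieces gives the next term.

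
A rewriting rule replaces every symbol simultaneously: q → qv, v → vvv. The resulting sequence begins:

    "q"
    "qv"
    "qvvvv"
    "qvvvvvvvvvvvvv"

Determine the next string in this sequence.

Replace each of the 14 characters of qvvvvvvvvvvvvv in place — qv vvv vvv vvv vvv vvv vvv vvv vvv vvv vvv vvv vvv vvv — and concatenate.

qvvvvvvvvvvvvvvvvvvvvvvvvvvvvvvvvvvvvvvvv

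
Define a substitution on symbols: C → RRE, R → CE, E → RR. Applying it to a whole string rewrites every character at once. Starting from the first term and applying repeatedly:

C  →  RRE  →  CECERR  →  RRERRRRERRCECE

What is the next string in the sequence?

Replace each of the 14 characters of RRERRRRERRCECE in place — CE CE RR CE CE CE CE RR CE CE RRE RR RRE RR — and concatenate.

CECERRCECECECERRCECERRERRRRERR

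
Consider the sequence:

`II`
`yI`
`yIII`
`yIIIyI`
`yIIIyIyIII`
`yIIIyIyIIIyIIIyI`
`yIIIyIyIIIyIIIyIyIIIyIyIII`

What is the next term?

From term 3 onward, concatenate the last term with the second-to-last: yI·II = yIII, yIII·yI = yIIIyI, …
The next term joins yIIIyIyIIIyIIIyIyIIIyIyIII and yIIIyIyIIIyIIIyI.

yIIIyIyIIIyIIIyIyIIIyIyIIIyIIIyIyIIIyIIIyI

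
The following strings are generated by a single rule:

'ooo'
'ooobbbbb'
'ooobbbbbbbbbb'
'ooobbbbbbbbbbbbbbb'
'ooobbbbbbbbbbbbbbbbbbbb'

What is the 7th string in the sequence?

Every step adds bbbbb to the end: s(k+1) = s(k)·bbbbb.
From ooobbbbbbbbbbbbbbbbbbbb, 2 further steps: ooobbbbbbbbbbbbbbbbbbbb → ooobbbbbbbbbbbbbbbbbbbbbbbbb → (answer).

ooobbbbbbbbbbbbbbbbbbbbbbbbbbbbbb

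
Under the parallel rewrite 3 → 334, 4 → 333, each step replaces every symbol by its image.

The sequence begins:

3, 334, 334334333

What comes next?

Expanding 334334333: 3→334, 3→334, 4→333, 3→334, 3→334, 4→333, 3→334, 3→334, 3→334. Concatenated: 334 334 333 334 334 333 334 334 334.

334334333334334333334334334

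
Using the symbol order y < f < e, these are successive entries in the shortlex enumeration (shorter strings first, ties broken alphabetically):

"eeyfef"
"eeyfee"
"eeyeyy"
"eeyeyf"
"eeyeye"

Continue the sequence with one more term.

eeyefy

Find the rightmost character of eeyeye below e, bump it to the next letter, and reset everything to its right to y.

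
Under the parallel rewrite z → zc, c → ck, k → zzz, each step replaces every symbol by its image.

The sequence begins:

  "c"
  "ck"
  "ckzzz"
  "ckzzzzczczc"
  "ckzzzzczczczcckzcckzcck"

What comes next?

ckzzzzczczczcckzcckzcckzcckckzzzzcckckzzzzcckckzzz

Applying the rule to each of the 23 symbols of ckzzzzczczczcckzcckzcck gives the pieces ck zzz zc zc zc zc ck zc ck zc ck zc ck ck zzz zc ck ck zzz zc ck ck zzz, which concatenate to the answer.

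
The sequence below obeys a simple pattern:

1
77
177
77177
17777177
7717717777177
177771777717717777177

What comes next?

7717717777177177771777717717777177

From term 3 onward, concatenate the second-to-last term with the last: 1·77 = 177, 77·177 = 77177, …
The next term joins 7717717777177 and 177771777717717777177.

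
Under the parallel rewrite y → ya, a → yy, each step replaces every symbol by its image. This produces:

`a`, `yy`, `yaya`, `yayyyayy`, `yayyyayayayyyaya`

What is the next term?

yayyyayayayyyayyyayyyayayayyyayy

Applying the rule to each of the 16 symbols of yayyyayayayyyaya gives the pieces ya yy ya ya ya yy ya yy ya yy ya ya ya yy ya yy, which concatenate to the answer.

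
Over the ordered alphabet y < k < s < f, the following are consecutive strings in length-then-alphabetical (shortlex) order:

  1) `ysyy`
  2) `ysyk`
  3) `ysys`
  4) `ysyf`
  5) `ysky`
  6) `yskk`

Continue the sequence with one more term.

ysks

Find the rightmost character of yskk below f, bump it to the next letter, and reset everything to its right to y.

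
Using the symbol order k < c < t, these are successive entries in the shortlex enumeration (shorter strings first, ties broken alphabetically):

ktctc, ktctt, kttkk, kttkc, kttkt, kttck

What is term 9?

ktttk

Continuing the enumeration 3 steps past kttck: kttck → kttcc → kttct → (answer).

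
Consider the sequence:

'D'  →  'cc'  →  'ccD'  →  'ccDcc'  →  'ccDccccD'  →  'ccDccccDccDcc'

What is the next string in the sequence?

From term 3 onward, concatenate the last term with the second-to-last: cc·D = ccD, ccD·cc = ccDcc, …
Continuing: ccDccccDccDcc · ccDccccD gives term 7.

ccDccccDccDccccDccccD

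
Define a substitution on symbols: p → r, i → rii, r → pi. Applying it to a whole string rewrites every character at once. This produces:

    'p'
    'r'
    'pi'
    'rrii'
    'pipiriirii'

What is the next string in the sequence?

rriirriipiriiriipiriirii

Rewriting each symbol of pipiriirii: p→r, i→rii, p→r, i→rii, r→pi, i→rii, i→rii, r→pi, i→rii, i→rii, which concatenates to r rii r rii pi rii rii pi rii rii.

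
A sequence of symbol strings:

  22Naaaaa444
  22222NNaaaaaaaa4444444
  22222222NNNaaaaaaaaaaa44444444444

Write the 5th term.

Each string has the form 2^{3n-1} N^{n} a^{3n+2} 4^{4n-1} (n = 1, 2, …).
At n = 5 the blocks have lengths 14, 5, 17, 19.

22222222222222NNNNNaaaaaaaaaaaaaaaaa4444444444444444444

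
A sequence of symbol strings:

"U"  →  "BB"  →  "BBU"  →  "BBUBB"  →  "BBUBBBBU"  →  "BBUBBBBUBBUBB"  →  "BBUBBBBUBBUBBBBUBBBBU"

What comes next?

From term 3 onward, concatenate the last term with the second-to-last: BB·U = BBU, BBU·BB = BBUBB, …
Continuing: BBUBBBBUBBUBBBBUBBBBU · BBUBBBBUBBUBB gives term 8.

BBUBBBBUBBUBBBBUBBBBUBBUBBBBUBBUBB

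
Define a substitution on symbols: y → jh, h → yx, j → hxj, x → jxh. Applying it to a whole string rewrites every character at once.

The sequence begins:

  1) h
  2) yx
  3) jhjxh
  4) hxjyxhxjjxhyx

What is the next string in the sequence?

Rewriting the 13 symbols of hxjyxhxjjxhyx one by one yields yx jxh hxj jh jxh yx jxh hxj hxj jxh yx jh jxh; concatenated:

yxjxhhxjjhjxhyxjxhhxjhxjjxhyxjhjxh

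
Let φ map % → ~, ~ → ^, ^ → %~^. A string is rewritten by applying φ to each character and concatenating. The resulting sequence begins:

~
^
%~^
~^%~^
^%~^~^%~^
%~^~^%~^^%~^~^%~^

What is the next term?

Replace each of the 17 characters of %~^~^%~^^%~^~^%~^ in place — ~ ^ %~^ ^ %~^ ~ ^ %~^ %~^ ~ ^ %~^ ^ %~^ ~ ^ %~^ — and concatenate.

~^%~^^%~^~^%~^%~^~^%~^^%~^~^%~^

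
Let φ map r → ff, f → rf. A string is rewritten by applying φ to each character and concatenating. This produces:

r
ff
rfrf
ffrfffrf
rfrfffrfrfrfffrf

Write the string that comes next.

Rewriting the 16 symbols of rfrfffrfrfrfffrf one by one yields ff rf ff rf rf rf ff rf ff rf ff rf rf rf ff rf; concatenated:

ffrfffrfrfrfffrfffrfffrfrfrfffrf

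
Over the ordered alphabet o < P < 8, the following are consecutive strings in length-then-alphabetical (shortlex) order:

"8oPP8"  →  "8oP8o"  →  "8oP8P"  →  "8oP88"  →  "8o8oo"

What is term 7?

Advancing 2 positions from 8o8oo through 8o8oo → 8o8oP reaches term 7.

8o8o8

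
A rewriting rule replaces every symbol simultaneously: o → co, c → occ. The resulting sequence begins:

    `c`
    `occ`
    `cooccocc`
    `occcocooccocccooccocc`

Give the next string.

φ(occcocooccocccooccocc) expands symbol-by-symbol to co occ occ occ co occ co co occ occ co occ occ occ co co occ occ co occ occ; joining the 21 pieces gives the next term.

cooccoccocccoocccocooccocccooccoccocccocooccocccooccocc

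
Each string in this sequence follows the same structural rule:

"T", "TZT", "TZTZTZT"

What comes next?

Each string is two copies of the previous one joined by 'Z'.
Doubling TZTZTZT with 'Z' between the halves:

TZTZTZTZTZTZTZT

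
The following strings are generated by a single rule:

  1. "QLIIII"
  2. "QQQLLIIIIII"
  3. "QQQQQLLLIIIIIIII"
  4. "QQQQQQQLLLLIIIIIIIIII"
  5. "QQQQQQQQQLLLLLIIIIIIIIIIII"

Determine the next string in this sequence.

Reading off run lengths: Q runs 1, 3, 5, 7, 9; L runs 1, 2, 3, 4, 5; I runs 4, 6, 8, 10, 12 — each is linear in n (n = 1, 2, …).
For the next term, n = 6, so the run lengths are 11, 6, 14.

QQQQQQQQQQQLLLLLLIIIIIIIIIIIIII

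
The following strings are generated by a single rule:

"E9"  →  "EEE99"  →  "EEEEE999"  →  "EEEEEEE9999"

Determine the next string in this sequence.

Reading off run lengths: E runs 1, 3, 5, 7; 9 runs 1, 2, 3, 4 — each is linear in n (n = 1, 2, …).
At n = 5 the blocks have lengths 9, 5.

EEEEEEEEE99999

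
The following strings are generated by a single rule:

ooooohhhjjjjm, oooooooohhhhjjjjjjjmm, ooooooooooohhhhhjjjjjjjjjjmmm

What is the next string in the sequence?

oooooooooooooohhhhhhjjjjjjjjjjjjjmmmm

Reading off run lengths: o runs 5, 8, 11; h runs 3, 4, 5; j runs 4, 7, 10; m runs 1, 2, 3 — each is linear in n, where the shown terms are n = 2, 3, 4.
For the next term, n = 5, so the run lengths are 14, 6, 13, 4.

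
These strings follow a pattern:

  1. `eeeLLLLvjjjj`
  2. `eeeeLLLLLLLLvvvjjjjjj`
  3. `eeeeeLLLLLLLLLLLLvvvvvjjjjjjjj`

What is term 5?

eeeeeeeLLLLLLLLLLLLLLLLLLLLvvvvvvvvvjjjjjjjjjjjj

The n-th term is n+2 e's then 4n L's then 2n-1 v's then 2n+2 j's (n = 1, 2, …).
Setting n = 5 gives 7, 20, 9, 12 characters in each block.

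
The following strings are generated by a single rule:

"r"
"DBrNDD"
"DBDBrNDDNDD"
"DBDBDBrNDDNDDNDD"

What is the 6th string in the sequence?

s(k+1) = DB·s(k)·NDD, so each term gains DB as a prefix and NDD as a suffix.
From DBDBDBrNDDNDDNDD, 2 further steps: DBDBDBrNDDNDDNDD → DBDBDBDBrNDDNDDNDDNDD → (answer).

DBDBDBDBDBrNDDNDDNDDNDDNDD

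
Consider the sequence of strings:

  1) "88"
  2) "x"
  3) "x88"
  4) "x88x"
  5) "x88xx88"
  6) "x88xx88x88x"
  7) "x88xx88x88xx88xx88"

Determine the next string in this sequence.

x88xx88x88xx88xx88x88xx88x88x

From term 3 onward, concatenate the last term with the second-to-last: x·88 = x88, x88·x = x88x, …
Continuing: x88xx88x88xx88xx88 · x88xx88x88x gives term 8.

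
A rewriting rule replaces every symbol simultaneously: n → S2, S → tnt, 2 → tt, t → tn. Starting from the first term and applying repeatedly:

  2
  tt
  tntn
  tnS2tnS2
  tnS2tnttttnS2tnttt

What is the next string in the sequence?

tnS2tnttttnS2tntntntnS2tnttttnS2tntntn

Replace each of the 18 characters of tnS2tnttttnS2tnttt in place — tn S2 tnt tt tn S2 tn tn tn tn S2 tnt tt tn S2 tn tn tn — and concatenate.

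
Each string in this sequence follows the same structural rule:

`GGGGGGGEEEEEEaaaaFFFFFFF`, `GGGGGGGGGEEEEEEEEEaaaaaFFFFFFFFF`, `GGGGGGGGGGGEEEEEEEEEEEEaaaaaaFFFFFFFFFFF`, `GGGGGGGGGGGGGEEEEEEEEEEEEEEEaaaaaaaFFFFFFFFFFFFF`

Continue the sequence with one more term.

GGGGGGGGGGGGGGGEEEEEEEEEEEEEEEEEEaaaaaaaaFFFFFFFFFFFFFFF

Term n consists of 2n+3 G's, followed by 3n E's, followed by n+2 a's, followed by 2n+3 F's, where the shown terms are n = 2, 3, 4, 5.
For the next term, n = 6, so the run lengths are 15, 18, 8, 15.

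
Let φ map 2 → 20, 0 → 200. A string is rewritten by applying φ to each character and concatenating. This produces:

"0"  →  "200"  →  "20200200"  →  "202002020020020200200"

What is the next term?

Rewriting the 21 symbols of 202002020020020200200 one by one yields 20 200 20 200 200 20 200 20 200 200 20 200 200 20 200 20 200 200 20 200 200; concatenated:

2020020200200202002020020020200200202002020020020200200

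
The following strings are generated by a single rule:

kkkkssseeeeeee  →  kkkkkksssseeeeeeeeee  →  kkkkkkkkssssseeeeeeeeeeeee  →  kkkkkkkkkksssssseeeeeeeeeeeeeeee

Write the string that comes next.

The n-th term is 2n k's then n+1 s's then 3n+1 e's, where the shown terms are n = 2, 3, 4, 5.
For the next term, n = 6, so the run lengths are 12, 7, 19.

kkkkkkkkkkkkssssssseeeeeeeeeeeeeeeeeee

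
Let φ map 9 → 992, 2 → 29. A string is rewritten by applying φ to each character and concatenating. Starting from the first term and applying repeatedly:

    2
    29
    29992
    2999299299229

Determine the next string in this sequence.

Replace each of the 13 characters of 2999299299229 in place — 29 992 992 992 29 992 992 29 992 992 29 29 992 — and concatenate.

2999299299229992992299929922929992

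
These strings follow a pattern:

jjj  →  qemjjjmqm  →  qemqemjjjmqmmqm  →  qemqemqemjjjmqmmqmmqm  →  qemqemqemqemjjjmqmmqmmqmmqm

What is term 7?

qemqemqemqemqemqemjjjmqmmqmmqmmqmmqmmqm

Every step adds qem to the front and mqm to the end of the previous string.
From qemqemqemqemjjjmqmmqmmqmmqm, 2 further steps: qemqemqemqemjjjmqmmqmmqmmqm → qemqemqemqemqemjjjmqmmqmmqmmqmmqm → (answer).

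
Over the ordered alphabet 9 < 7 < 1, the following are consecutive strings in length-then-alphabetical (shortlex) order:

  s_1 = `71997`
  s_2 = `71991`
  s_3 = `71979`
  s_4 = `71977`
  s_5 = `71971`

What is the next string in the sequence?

71919

Find the rightmost character of 71971 below 1, bump it to the next letter, and reset everything to its right to 9.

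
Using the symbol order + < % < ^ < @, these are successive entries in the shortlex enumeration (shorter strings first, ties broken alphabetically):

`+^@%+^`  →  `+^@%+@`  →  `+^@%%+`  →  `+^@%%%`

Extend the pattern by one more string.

+^@%%^

The successor of +^@%%% increments the rightmost position that isn't already @ and resets every position after it to +.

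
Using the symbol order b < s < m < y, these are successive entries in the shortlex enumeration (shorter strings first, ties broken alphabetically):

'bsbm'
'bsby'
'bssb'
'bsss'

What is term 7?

bsmb

Advancing 3 positions from bsss through bsss → bssm → bssy reaches term 7.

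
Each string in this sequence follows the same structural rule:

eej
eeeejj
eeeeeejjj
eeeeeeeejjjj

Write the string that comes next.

eeeeeeeeeejjjjj

Each string has the form e^{2n} j^{n} (n = 1, 2, …).
Setting n = 5 gives 10, 5 characters in each block.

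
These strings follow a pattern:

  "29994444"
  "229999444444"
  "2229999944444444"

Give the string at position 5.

222229999999444444444444

Reading off run lengths: 2 runs 1, 2, 3; 9 runs 3, 4, 5; 4 runs 4, 6, 8 — each is linear in n (n = 1, 2, …).
Setting n = 5 gives 5, 7, 12 characters in each block.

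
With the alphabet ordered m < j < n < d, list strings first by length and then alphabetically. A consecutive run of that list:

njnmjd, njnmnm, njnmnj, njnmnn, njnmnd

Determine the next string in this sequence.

njnmdm

Find the rightmost character of njnmnd below d, bump it to the next letter, and reset everything to its right to m.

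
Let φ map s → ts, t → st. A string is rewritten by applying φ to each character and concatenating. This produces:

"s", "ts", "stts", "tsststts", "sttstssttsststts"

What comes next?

tsststtssttstsststtstssttsststts

Replace each of the 16 characters of sttstssttsststts in place — ts st st ts st ts ts st st ts ts st ts st st ts — and concatenate.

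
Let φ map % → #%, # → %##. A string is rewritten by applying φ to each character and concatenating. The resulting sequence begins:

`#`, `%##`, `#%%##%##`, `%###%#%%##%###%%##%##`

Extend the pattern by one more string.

#%%##%##%###%%###%#%%##%###%%##%##%###%#%%##%###%%##%##

Replace each of the 21 characters of %###%#%%##%###%%##%## in place — #% %## %## %## #% %## #% #% %## %## #% %## %## %## #% #% %## %## #% %## %## — and concatenate.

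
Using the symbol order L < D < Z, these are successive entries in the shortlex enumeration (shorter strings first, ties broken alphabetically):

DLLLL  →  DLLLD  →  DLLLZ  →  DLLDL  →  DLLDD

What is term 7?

DLLZL

Advancing 2 positions from DLLDD through DLLDD → DLLDZ reaches term 7.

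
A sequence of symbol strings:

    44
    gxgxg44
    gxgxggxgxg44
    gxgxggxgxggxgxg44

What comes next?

Every step adds gxgxg at the front: s(k+1) = gxgxg·s(k).
One more step from gxgxggxgxggxgxg44 gives the answer.

gxgxggxgxggxgxggxgxg44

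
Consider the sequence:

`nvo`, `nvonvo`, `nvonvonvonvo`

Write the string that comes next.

nvonvonvonvonvonvonvonvo

Each string is two copies of the previous one concatenated.
One more doubling of nvonvonvonvo gives the answer.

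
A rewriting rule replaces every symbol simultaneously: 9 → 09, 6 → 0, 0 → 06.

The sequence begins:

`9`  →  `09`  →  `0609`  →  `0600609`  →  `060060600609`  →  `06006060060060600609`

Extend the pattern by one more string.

060060600600606006060060060600609

Replace each of the 20 characters of 06006060060060600609 in place — 06 0 06 06 0 06 0 06 06 0 06 06 0 06 0 06 06 0 06 09 — and concatenate.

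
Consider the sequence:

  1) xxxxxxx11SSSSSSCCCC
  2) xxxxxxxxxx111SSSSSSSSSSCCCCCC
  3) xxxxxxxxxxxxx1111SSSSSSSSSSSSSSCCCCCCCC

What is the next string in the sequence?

xxxxxxxxxxxxxxxx11111SSSSSSSSSSSSSSSSSSCCCCCCCCCC

Reading off run lengths: x runs 7, 10, 13; 1 runs 2, 3, 4; S runs 6, 10, 14; C runs 4, 6, 8 — each is linear in n, where the shown terms are n = 2, 3, 4.
For the next term, n = 5, so the run lengths are 16, 5, 18, 10.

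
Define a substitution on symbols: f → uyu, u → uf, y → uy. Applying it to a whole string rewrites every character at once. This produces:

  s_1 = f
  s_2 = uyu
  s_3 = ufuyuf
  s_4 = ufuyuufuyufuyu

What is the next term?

ufuyuufuyufufuyuufuyufuyuufuyuf

Replace each of the 14 characters of ufuyuufuyufuyu in place — uf uyu uf uy uf uf uyu uf uy uf uyu uf uy uf — and concatenate.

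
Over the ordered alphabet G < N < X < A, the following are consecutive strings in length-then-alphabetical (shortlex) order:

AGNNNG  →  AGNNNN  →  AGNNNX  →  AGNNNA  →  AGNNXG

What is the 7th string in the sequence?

Continuing the enumeration 2 steps past AGNNXG: AGNNXG → AGNNXN → (answer).

AGNNXX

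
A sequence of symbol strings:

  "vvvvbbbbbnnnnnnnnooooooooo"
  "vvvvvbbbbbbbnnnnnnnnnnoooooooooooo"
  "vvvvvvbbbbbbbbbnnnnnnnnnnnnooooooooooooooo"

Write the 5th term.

Each string has the form v^{n+1} b^{2n-1} n^{2n+2} o^{3n}, where the shown terms are n = 3, 4, 5.
Setting n = 7 gives 8, 13, 16, 21 characters in each block.

vvvvvvvvbbbbbbbbbbbbbnnnnnnnnnnnnnnnnooooooooooooooooooooo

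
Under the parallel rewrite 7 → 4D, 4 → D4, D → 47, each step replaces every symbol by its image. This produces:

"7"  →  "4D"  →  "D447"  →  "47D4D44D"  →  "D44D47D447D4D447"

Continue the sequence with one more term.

Rewriting the 16 symbols of D44D47D447D4D447 one by one yields 47 D4 D4 47 D4 4D 47 D4 D4 4D 47 D4 47 D4 D4 4D; concatenated:

47D4D447D44D47D4D44D47D447D4D44D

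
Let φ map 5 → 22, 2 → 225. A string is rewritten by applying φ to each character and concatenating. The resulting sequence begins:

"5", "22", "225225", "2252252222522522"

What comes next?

22522522225225222252252252252222522522225225

φ(2252252222522522) expands symbol-by-symbol to 225 225 22 225 225 22 225 225 225 225 22 225 225 22 225 225; joining the 16 pieces gives the next term.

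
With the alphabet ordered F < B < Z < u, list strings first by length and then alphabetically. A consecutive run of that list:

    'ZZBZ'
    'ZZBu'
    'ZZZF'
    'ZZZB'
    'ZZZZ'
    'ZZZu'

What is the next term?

ZZuF

Find the rightmost character of ZZZu below u, bump it to the next letter, and reset everything to its right to F.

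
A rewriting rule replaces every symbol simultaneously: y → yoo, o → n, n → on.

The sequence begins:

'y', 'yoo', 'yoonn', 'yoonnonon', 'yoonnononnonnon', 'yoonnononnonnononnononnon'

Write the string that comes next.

yoonnononnonnononnononnonnononnonnononnon

Replace each of the 25 characters of yoonnononnonnononnononnon in place — yoo n n on on n on n on on n on on n on n on on n on n on on n on — and concatenate.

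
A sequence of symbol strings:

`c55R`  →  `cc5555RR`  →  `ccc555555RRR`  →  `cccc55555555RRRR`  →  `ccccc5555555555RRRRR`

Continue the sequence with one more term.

cccccc555555555555RRRRRR

Reading off run lengths: c runs 1, 2, 3, 4, 5; 5 runs 2, 4, 6, 8, 10; R runs 1, 2, 3, 4, 5 — each is linear in n (n = 1, 2, …).
Setting n = 6 gives 6, 12, 6 characters in each block.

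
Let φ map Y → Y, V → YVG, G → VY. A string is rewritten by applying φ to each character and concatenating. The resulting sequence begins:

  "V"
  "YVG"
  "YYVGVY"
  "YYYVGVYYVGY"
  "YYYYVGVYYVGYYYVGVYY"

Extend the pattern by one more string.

Rewriting the 19 symbols of YYYYVGVYYVGYYYVGVYY one by one yields Y Y Y Y YVG VY YVG Y Y YVG VY Y Y Y YVG VY YVG Y Y; concatenated:

YYYYYVGVYYVGYYYVGVYYYYYVGVYYVGYY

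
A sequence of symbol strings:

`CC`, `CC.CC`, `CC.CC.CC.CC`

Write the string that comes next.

Every step duplicates the string with '.' between the halves.
One more doubling of CC.CC.CC.CC gives the answer.

CC.CC.CC.CC.CC.CC.CC.CC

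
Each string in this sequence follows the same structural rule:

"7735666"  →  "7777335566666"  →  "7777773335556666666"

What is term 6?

7777777777773333335555556666666666666

Term n consists of 2n 7's, followed by n 3's, followed by n 5's, followed by 2n+1 6's (n = 1, 2, …).
Setting n = 6 gives 12, 6, 6, 13 characters in each block.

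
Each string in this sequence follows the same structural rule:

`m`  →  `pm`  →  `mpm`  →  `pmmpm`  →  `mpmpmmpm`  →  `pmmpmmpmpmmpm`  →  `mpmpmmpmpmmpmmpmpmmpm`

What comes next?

pmmpmmpmpmmpmmpmpmmpmpmmpmmpmpmmpm

Each term (from the third on) is the two preceding terms concatenated in order: term 3 = m·pm = mpm.
The next term joins pmmpmmpmpmmpm and mpmpmmpmpmmpmmpmpmmpm.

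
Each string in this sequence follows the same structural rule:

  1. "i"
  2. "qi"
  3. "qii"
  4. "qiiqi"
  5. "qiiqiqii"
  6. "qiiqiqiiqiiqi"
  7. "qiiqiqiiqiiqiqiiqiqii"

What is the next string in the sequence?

qiiqiqiiqiiqiqiiqiqiiqiiqiqiiqiiqi

From term 3 onward, concatenate the last term with the second-to-last: qi·i = qii, qii·qi = qiiqi, …
The next term joins qiiqiqiiqiiqiqiiqiqii and qiiqiqiiqiiqi.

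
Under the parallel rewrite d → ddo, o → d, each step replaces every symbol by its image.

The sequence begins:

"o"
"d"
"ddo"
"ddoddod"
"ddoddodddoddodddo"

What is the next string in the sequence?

Rewriting the 17 symbols of ddoddodddoddodddo one by one yields ddo ddo d ddo ddo d ddo ddo ddo d ddo ddo d ddo ddo ddo d; concatenated:

ddoddodddoddodddoddoddodddoddodddoddoddod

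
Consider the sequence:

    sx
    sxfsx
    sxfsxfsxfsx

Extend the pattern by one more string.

sxfsxfsxfsxfsxfsxfsxfsx

s(k+1) = s(k)·f·s(k) — each term doubles the last with 'f' between the halves.
So the next term is two copies of sxfsxfsxfsx with 'f' between the halves.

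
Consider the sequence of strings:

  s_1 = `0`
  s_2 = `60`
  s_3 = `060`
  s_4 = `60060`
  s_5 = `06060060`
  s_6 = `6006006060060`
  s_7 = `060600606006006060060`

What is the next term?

This is a Fibonacci-style word recurrence s(k) = s(k−2)·s(k−1): e.g. 0·60 = 060.
Continuing: 6006006060060 · 060600606006006060060 gives term 8.

6006006060060060600606006006060060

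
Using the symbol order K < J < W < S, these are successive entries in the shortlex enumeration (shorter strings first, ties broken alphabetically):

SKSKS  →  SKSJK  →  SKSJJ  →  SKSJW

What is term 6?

Continuing the enumeration 2 steps past SKSJW: SKSJW → SKSJS → (answer).

SKSWK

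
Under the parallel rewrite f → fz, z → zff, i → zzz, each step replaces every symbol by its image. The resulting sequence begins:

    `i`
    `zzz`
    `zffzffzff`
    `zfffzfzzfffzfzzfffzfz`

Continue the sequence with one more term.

zfffzfzfzzfffzzffzfffzfzfzzfffzzffzfffzfzfzzfffzzff

φ(zfffzfzzfffzfzzfffzfz) expands symbol-by-symbol to zff fz fz fz zff fz zff zff fz fz fz zff fz zff zff fz fz fz zff fz zff; joining the 21 pieces gives the next term.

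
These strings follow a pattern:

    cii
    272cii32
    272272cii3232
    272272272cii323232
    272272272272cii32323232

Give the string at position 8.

Each term wraps the previous one in 272 on the left and 32 on the right.
From 272272272272cii32323232, 3 further steps: 272272272272cii32323232 → 272272272272272cii3232323232 → 272272272272272272cii323232323232 → (answer).

272272272272272272272cii32323232323232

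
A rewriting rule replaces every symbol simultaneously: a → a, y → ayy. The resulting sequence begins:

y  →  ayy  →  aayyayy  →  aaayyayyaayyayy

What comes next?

aaaayyayyaayyayyaaayyayyaayyayy

Applying the rule to each of the 15 symbols of aaayyayyaayyayy gives the pieces a a a ayy ayy a ayy ayy a a ayy ayy a ayy ayy, which concatenate to the answer.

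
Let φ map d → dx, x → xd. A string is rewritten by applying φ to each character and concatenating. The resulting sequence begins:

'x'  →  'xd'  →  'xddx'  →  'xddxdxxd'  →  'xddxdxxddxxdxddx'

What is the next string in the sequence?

xddxdxxddxxdxddxdxxdxddxxddxdxxd

Replace each of the 16 characters of xddxdxxddxxdxddx in place — xd dx dx xd dx xd xd dx dx xd xd dx xd dx dx xd — and concatenate.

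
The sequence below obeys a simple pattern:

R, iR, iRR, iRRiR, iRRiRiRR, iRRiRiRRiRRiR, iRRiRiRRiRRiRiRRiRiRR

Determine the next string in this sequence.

iRRiRiRRiRRiRiRRiRiRRiRRiRiRRiRRiR

This is a Fibonacci-style word recurrence s(k) = s(k−1)·s(k−2): e.g. iR·R = iRR.
The next term joins iRRiRiRRiRRiRiRRiRiRR and iRRiRiRRiRRiR.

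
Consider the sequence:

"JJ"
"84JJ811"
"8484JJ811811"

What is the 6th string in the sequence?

8484848484JJ811811811811811

Every step adds 84 to the front and 811 to the end of the previous string.
From 8484JJ811811, 3 further steps: 8484JJ811811 → 848484JJ811811811 → 84848484JJ811811811811 → (answer).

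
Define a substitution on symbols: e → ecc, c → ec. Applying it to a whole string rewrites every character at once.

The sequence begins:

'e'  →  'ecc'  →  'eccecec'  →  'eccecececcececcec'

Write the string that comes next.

Rewriting the 17 symbols of eccecececcececcec one by one yields ecc ec ec ecc ec ecc ec ecc ec ec ecc ec ecc ec ec ecc ec; concatenated:

eccecececcececcececcecececcececcecececcec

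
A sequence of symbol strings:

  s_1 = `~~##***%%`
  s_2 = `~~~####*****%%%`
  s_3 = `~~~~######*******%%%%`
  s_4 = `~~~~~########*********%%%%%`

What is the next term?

Reading off run lengths: ~ runs 2, 3, 4, 5; # runs 2, 4, 6, 8; * runs 3, 5, 7, 9; % runs 2, 3, 4, 5 — each is linear in n (n = 1, 2, …).
At n = 5 the blocks have lengths 6, 10, 11, 6.

~~~~~~##########***********%%%%%%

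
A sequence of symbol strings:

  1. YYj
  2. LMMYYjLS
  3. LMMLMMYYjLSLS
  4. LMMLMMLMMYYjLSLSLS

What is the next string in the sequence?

LMMLMMLMMLMMYYjLSLSLSLS

Every step adds LMM to the front and LS to the end of the previous string.
One more step from LMMLMMLMMYYjLSLSLS gives the answer.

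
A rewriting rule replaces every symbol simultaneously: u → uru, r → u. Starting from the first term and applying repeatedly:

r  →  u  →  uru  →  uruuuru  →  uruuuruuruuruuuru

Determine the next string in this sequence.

uruuuruuruuruuuruuruuuruuruuuruuruuruuuru

Replace each of the 17 characters of uruuuruuruuruuuru in place — uru u uru uru uru u uru uru u uru uru u uru uru uru u uru — and concatenate.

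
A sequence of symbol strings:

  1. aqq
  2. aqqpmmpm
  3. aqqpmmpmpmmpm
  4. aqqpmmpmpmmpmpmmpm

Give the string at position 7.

Every step adds pmmpm to the end: s(k+1) = s(k)·pmmpm.
From aqqpmmpmpmmpmpmmpm, 3 further steps: aqqpmmpmpmmpmpmmpm → aqqpmmpmpmmpmpmmpmpmmpm → aqqpmmpmpmmpmpmmpmpmmpmpmmpm → (answer).

aqqpmmpmpmmpmpmmpmpmmpmpmmpmpmmpm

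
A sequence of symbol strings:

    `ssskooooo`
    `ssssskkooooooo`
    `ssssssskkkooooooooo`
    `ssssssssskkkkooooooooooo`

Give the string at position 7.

Reading off run lengths: s runs 3, 5, 7, 9; k runs 1, 2, 3, 4; o runs 5, 7, 9, 11 — each is linear in n (n = 1, 2, …).
For term 7, n = 7, so the run lengths are 15, 7, 17.

ssssssssssssssskkkkkkkooooooooooooooooo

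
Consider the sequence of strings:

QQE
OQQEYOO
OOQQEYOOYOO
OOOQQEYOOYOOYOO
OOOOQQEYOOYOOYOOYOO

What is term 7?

Each term wraps the previous one in O on the left and YOO on the right.
From OOOOQQEYOOYOOYOOYOO, 2 further steps: OOOOQQEYOOYOOYOOYOO → OOOOOQQEYOOYOOYOOYOOYOO → (answer).

OOOOOOQQEYOOYOOYOOYOOYOOYOO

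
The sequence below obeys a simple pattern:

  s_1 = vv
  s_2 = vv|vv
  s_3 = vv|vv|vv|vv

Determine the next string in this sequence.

s(k+1) = s(k)·|·s(k) — each term doubles the last with '|' between the halves.
Doubling vv|vv|vv|vv with '|' between the halves:

vv|vv|vv|vv|vv|vv|vv|vv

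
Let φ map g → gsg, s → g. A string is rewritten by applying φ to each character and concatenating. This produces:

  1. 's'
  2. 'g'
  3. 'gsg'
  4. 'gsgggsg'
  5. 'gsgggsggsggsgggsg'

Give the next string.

Rewriting the 17 symbols of gsgggsggsggsgggsg one by one yields gsg g gsg gsg gsg g gsg gsg g gsg gsg g gsg gsg gsg g gsg; concatenated:

gsgggsggsggsgggsggsgggsggsgggsggsggsgggsg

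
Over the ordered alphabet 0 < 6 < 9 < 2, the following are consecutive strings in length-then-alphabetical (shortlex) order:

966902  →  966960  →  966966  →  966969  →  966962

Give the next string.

966990

Find the rightmost character of 966962 below 2, bump it to the next letter, and reset everything to its right to 0.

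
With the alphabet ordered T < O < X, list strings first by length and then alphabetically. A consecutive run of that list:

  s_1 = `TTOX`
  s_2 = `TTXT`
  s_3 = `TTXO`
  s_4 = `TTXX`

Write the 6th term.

Stepping forward 2 times from TTXX: TTXX → TOTT, then the target.

TOTO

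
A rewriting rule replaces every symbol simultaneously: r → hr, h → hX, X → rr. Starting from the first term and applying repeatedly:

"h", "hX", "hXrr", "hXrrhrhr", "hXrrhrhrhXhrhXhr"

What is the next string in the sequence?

Replace each of the 16 characters of hXrrhrhrhXhrhXhr in place — hX rr hr hr hX hr hX hr hX rr hX hr hX rr hX hr — and concatenate.

hXrrhrhrhXhrhXhrhXrrhXhrhXrrhXhr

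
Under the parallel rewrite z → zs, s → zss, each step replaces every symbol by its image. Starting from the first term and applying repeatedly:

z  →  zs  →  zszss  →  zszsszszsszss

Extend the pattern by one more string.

φ(zszsszszsszss) expands symbol-by-symbol to zs zss zs zss zss zs zss zs zss zss zs zss zss; joining the 13 pieces gives the next term.

zszsszszsszsszszsszszsszsszszsszss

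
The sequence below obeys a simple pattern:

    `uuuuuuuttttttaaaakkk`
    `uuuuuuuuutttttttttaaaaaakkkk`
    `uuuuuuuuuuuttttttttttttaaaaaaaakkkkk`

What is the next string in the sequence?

Reading off run lengths: u runs 7, 9, 11; t runs 6, 9, 12; a runs 4, 6, 8; k runs 3, 4, 5 — each is linear in n, where the shown terms are n = 2, 3, 4.
At n = 5 the blocks have lengths 13, 15, 10, 6.

uuuuuuuuuuuuutttttttttttttttaaaaaaaaaakkkkkk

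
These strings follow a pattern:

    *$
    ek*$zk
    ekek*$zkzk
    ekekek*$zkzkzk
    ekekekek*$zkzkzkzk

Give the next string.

s(k+1) = ek·s(k)·zk, so each term gains ek as a prefix and zk as a suffix.
Applying this once more to ekekekek*$zkzkzkzk:

ekekekekek*$zkzkzkzkzk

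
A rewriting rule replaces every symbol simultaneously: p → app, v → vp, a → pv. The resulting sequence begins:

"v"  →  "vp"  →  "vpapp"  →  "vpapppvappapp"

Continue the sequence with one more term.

vpapppvappappappvppvappapppvappapp

Replace each of the 13 characters of vpapppvappapp in place — vp app pv app app app vp pv app app pv app app — and concatenate.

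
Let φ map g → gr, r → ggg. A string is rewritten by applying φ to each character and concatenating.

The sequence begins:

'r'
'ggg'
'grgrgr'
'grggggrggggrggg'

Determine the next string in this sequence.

Rewriting the 15 symbols of grggggrggggrggg one by one yields gr ggg gr gr gr gr ggg gr gr gr gr ggg gr gr gr; concatenated:

grggggrgrgrgrggggrgrgrgrggggrgrgr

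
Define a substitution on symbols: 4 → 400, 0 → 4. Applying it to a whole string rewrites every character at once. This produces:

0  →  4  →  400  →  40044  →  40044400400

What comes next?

400444004004004440044

Apply φ to 40044400400 symbol by symbol: 4→400, 0→4, 0→4, 4→400, 4→400, 4→400, 0→4, 0→4, 4→400, 0→4, 0→4; joined: 400 4 4 400 400 400 4 4 400 4 4.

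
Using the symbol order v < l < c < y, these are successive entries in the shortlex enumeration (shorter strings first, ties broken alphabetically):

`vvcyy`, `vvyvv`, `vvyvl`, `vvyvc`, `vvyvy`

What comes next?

Find the rightmost character of vvyvy below y, bump it to the next letter, and reset everything to its right to v.

vvylv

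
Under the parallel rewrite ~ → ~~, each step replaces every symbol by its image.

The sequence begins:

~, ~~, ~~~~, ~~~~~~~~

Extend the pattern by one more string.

Apply φ to ~~~~~~~~ symbol by symbol: ~→~~, ~→~~, ~→~~, ~→~~, ~→~~, ~→~~, ~→~~, ~→~~; joined: ~~ ~~ ~~ ~~ ~~ ~~ ~~ ~~.

~~~~~~~~~~~~~~~~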